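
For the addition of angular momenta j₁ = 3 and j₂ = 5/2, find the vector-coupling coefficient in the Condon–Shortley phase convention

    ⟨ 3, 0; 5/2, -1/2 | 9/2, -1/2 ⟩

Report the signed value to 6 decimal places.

+0.208063

j₁+j₂−J=1  J+j₁−j₂=5  J−j₁+j₂=4  j₁+j₂+J+1=11
(j₁±m₁, j₂±m₂, J±M) = (3,3,2,3,4,5)
P² = 69120/77
sum k=0..1:
  [0] +1/48 = 1/48
  [1] −1/72 = -1/72
S = 1/144
C² = P²·S² = 10/231 ; C = +0.208063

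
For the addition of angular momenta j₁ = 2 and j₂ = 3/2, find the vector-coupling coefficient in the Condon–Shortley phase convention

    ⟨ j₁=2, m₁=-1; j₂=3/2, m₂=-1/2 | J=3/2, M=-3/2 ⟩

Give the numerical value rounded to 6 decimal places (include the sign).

j₁+j₂−J=2  J+j₁−j₂=2  J−j₁+j₂=1  j₁+j₂+J+1=6
(j₁±m₁, j₂±m₂, J±M) = (1,3,1,2,0,3)
P² = 8/5
sum k=1..1:
  [1] −1/2 = -1/2
S = -1/2
C² = P²·S² = 2/5 ; C = -0.632456

−√(2/5) ≈ -0.632456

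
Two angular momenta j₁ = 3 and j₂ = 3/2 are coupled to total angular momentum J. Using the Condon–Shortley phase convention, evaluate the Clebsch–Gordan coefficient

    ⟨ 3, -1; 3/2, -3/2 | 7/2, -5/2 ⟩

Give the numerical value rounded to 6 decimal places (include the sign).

+√(10/21) ≈ +0.690066

j₁+j₂−J=1  J+j₁−j₂=5  J−j₁+j₂=2  j₁+j₂+J+1=9
(j₁±m₁, j₂±m₂, J±M) = (2,4,0,3,1,6)
P² = 7680/7
sum k=0..0:
  [0] +1/48 = 1/48
S = 1/48
C² = P²·S² = 10/21 ; C = +0.690066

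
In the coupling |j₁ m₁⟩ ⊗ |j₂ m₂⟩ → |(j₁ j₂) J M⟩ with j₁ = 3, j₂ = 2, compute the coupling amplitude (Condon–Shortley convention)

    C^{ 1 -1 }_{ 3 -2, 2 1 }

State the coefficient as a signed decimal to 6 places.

√[3·4!2!0!/7! · 1!5!3!1!0!2!] = √(288/7)
  +(−1)^3/∏(3,1,2,0,0,0)! = -1/12  (running -1/12)
⟨..|..⟩ = √(288/7)·(-1/12) = -0.534522

−√(2/7) = -0.534522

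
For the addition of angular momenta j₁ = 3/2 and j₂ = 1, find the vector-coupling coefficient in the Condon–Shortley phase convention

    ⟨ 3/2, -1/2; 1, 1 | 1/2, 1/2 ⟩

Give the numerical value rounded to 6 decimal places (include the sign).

+√(1/6) ≈ +0.408248

√[2·2!1!0!/4! · 1!2!2!0!1!0!] = √(2/3)
  +(−1)^2/∏(2,0,0,0,1,0)! = 1/2  (running 1/2)
⟨..|..⟩ = √(2/3)·(1/2) = +0.408248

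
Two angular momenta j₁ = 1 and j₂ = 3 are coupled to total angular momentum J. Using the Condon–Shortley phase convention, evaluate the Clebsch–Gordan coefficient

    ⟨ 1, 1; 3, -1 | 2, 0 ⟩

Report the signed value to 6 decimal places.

√[5·2!0!4!/7! · 2!0!2!4!2!2!] = √(128/7)
  +(−1)^0/∏(0,2,0,2,0,2)! = 1/8  (running 1/8)
⟨..|..⟩ = √(128/7)·(1/8) = +0.534522

+√(2/7) ≈ +0.534522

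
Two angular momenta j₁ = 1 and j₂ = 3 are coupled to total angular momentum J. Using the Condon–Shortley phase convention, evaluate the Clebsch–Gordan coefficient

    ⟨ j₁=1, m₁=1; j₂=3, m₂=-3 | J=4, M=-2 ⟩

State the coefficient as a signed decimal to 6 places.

√[9·0!2!6!/9! · 2!0!0!6!2!6!] = √(518400/7)
  +(−1)^0/∏(0,0,0,0,2,6)! = 1/1440  (running 1/1440)
⟨..|..⟩ = √(518400/7)·(1/1440) = +0.188982

+√(1/28) = +0.188982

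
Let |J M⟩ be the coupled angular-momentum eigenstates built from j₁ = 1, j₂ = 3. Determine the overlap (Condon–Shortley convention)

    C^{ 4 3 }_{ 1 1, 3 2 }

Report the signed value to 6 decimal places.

+√(3/4) ≈ +0.866025

j₁+j₂−J=0  J+j₁−j₂=2  J−j₁+j₂=6  j₁+j₂+J+1=9
(j₁±m₁, j₂±m₂, J±M) = (2,0,5,1,7,1)
P² = 43200
sum k=0..0:
  [0] +1/240 = 1/240
S = 1/240
C² = P²·S² = 3/4 ; C = +0.866025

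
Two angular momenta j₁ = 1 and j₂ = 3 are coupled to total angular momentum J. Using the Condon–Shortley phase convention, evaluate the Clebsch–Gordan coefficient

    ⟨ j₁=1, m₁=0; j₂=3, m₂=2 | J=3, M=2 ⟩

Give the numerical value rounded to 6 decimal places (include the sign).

−√(1/3) = -0.577350

√[7·1!1!5!/8! · 1!1!5!1!5!1!] = √(300)
  +(−1)^0/∏(0,1,1,5,0,0)! = 1/120  (running 1/120)
  +(−1)^1/∏(1,0,0,4,1,1)! = -1/24  (running -1/30)
⟨..|..⟩ = √(300)·(-1/30) = -0.577350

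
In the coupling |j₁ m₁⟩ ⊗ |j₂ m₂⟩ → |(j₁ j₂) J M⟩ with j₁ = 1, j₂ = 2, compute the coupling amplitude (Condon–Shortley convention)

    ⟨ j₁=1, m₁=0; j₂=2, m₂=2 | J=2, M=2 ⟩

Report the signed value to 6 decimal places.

√[5·1!1!3!/6! · 1!1!4!0!4!0!] = √(24)
  +(−1)^1/∏(1,0,0,3,1,0)! = -1/6  (running -1/6)
⟨..|..⟩ = √(24)·(-1/6) = -0.816497

-0.816497  (= −√(2/3))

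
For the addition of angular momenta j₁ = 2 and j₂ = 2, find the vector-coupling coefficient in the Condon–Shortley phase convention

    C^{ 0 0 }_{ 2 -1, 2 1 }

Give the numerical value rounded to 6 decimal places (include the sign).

−√(1/5) = -0.447214

j₁+j₂−J=4  J+j₁−j₂=0  J−j₁+j₂=0  j₁+j₂+J+1=5
(j₁±m₁, j₂±m₂, J±M) = (1,3,3,1,0,0)
P² = 36/5
sum k=3..3:
  [3] −1/6 = -1/6
S = -1/6
C² = P²·S² = 1/5 ; C = -0.447214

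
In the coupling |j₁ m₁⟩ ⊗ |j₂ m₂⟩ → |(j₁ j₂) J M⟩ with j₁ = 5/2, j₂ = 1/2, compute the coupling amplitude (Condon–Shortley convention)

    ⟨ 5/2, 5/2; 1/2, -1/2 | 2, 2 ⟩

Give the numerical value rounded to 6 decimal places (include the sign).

√[5·1!4!0!/6! · 5!0!0!1!4!0!] = √(480)
  +(−1)^0/∏(0,1,0,0,4,0)! = 1/24  (running 1/24)
⟨..|..⟩ = √(480)·(1/24) = +0.912871

+√(5/6) = +0.912871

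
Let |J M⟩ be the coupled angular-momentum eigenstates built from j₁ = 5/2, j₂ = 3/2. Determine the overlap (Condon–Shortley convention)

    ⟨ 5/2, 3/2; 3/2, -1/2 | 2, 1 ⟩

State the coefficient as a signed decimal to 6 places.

j₁+j₂−J=2  J+j₁−j₂=3  J−j₁+j₂=1  j₁+j₂+J+1=7
(j₁±m₁, j₂±m₂, J±M) = (4,1,1,2,3,1)
P² = 24/7
sum k=0..1:
  [0] +1/4 = 1/4
  [1] −1/6 = -1/6
S = 1/12
C² = P²·S² = 1/42 ; C = +0.154303

+√(1/42) = +0.154303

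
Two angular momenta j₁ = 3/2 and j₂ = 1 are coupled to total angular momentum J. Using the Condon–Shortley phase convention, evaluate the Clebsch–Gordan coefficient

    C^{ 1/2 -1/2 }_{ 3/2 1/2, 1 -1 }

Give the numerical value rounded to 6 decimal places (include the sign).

j₁+j₂−J=2  J+j₁−j₂=1  J−j₁+j₂=0  j₁+j₂+J+1=4
(j₁±m₁, j₂±m₂, J±M) = (2,1,0,2,0,1)
P² = 2/3
sum k=0..0:
  [0] +1/2 = 1/2
S = 1/2
C² = P²·S² = 1/6 ; C = +0.408248

+0.408248  (= +√(1/6))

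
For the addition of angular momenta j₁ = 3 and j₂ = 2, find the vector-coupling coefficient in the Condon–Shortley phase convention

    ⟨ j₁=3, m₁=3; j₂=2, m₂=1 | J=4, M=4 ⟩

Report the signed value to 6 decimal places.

+0.774597  (= +√(3/5))

√[9·1!5!3!/10! · 6!0!3!1!8!0!] = √(311040)
  +(−1)^0/∏(0,1,0,3,5,0)! = 1/720  (running 1/720)
⟨..|..⟩ = √(311040)·(1/720) = +0.774597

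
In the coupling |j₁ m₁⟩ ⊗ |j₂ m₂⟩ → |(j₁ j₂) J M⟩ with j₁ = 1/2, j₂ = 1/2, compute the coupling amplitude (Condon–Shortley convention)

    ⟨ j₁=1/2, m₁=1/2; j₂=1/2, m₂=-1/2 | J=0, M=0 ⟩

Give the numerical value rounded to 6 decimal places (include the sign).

+√(1/2) = +0.707107

j₁+j₂−J=1  J+j₁−j₂=0  J−j₁+j₂=0  j₁+j₂+J+1=2
(j₁±m₁, j₂±m₂, J±M) = (1,0,0,1,0,0)
P² = 1/2
sum k=0..0:
  [0] +1/1 = 1
S = 1
C² = P²·S² = 1/2 ; C = +0.707107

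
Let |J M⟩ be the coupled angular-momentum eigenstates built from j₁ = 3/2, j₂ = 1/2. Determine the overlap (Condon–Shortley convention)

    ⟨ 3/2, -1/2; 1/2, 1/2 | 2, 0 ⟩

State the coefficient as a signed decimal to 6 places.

+√(1/2) ≈ +0.707107

√[5·0!3!1!/5! · 1!2!1!0!2!2!] = √(2)
  +(−1)^0/∏(0,0,2,1,1,0)! = 1/2  (running 1/2)
⟨..|..⟩ = √(2)·(1/2) = +0.707107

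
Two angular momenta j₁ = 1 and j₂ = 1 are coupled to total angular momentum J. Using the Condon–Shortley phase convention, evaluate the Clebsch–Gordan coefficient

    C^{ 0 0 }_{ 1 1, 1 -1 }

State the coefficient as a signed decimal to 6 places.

triangle: 2!*0!*0!/3! = 2/6
(j±m)!: 2!*0!*0!*2!*0!*0! = 4
prefactor² = (2J+1)*Δ*N² = 4/3
  k=0: +1/(0!*2!*0!*0!*0!*0!) = 1/2
Σ = 1/2  ⇒  CG² = 4/3*1/2² = 1/3
CG = +√(1/3) = +0.577350

+√(1/3) = +0.577350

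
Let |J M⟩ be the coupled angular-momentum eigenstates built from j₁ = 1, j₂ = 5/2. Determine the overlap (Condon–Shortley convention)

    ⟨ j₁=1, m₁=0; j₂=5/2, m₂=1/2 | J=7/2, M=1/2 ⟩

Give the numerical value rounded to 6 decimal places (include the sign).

+0.755929  (= +√(4/7))

j₁+j₂−J=0  J+j₁−j₂=2  J−j₁+j₂=5  j₁+j₂+J+1=8
(j₁±m₁, j₂±m₂, J±M) = (1,1,3,2,4,3)
P² = 576/7
sum k=0..0:
  [0] +1/12 = 1/12
S = 1/12
C² = P²·S² = 4/7 ; C = +0.755929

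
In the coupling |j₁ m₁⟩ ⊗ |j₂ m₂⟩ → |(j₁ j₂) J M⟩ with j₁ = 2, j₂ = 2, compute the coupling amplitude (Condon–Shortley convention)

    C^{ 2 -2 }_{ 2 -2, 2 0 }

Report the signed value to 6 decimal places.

triangle: 2!·2!·2!/7! = 8/5040
(j±m)!: 0!·4!·2!·2!·0!·4! = 2304
prefactor² = (2J+1)·Δ·N² = 128/7
  k=2: +1/(2!·0!·2!·0!·0!·2!) = 1/8
Σ = 1/8  ⇒  CG² = 128/7·1/8² = 2/7
CG = +√(2/7) = +0.534522

+√(2/7) = +0.534522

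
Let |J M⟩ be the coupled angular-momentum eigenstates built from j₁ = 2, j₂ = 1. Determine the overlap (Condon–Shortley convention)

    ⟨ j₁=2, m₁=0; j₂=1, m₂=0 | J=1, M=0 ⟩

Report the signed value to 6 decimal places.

−√(2/5) = -0.632456

j₁+j₂−J=2  J+j₁−j₂=2  J−j₁+j₂=0  j₁+j₂+J+1=5
(j₁±m₁, j₂±m₂, J±M) = (2,2,1,1,1,1)
P² = 2/5
sum k=1..1:
  [1] −1/1 = -1
S = -1
C² = P²·S² = 2/5 ; C = -0.632456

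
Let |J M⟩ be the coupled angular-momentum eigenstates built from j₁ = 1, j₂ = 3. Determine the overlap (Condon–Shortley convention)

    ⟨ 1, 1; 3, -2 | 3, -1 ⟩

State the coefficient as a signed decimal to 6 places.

+√(5/12) = +0.645497

triangle: 1!×1!×5!/8! = 120/40320
(j±m)!: 2!×0!×1!×5!×2!×4! = 11520
prefactor² = (2J+1)×Δ×N² = 240
  k=0: +1/(0!×1!×0!×1!×1!×4!) = 1/24
Σ = 1/24  ⇒  CG² = 240×1/24² = 5/12
CG = +√(5/12) = +0.645497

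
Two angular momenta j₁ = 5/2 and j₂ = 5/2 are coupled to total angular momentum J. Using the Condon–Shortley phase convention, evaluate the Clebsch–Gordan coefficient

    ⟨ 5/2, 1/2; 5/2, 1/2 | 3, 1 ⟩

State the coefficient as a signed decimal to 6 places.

−√(4/15) = -0.516398

j₁+j₂−J=2  J+j₁−j₂=3  J−j₁+j₂=3  j₁+j₂+J+1=9
(j₁±m₁, j₂±m₂, J±M) = (3,2,3,2,4,2)
P² = 48/5
sum k=0..2:
  [0] +1/24 = 1/24
  [1] −1/4 = -1/4
  [2] +1/24 = 1/24
S = -1/6
C² = P²·S² = 4/15 ; C = -0.516398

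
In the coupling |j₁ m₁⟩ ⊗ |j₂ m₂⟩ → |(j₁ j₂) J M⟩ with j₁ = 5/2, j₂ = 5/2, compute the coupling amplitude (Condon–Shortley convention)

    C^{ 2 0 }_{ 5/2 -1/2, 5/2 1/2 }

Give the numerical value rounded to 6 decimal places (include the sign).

j₁+j₂−J=3  J+j₁−j₂=2  J−j₁+j₂=2  j₁+j₂+J+1=8
(j₁±m₁, j₂±m₂, J±M) = (2,3,3,2,2,2)
P² = 12/7
sum k=1..3:
  [1] −1/8 = -1/8
  [2] +1/2 = 1/2
  [3] −1/24 = -1/24
S = 1/3
C² = P²·S² = 4/21 ; C = +0.436436

+0.436436  (= +√(4/21))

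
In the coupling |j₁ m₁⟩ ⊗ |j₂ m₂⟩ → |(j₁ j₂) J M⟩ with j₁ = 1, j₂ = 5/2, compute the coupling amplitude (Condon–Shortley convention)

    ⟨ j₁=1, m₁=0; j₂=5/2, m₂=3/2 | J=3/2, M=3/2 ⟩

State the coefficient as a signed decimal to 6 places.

−√(4/15) = -0.516398

√[4·2!0!3!/6! · 1!1!4!1!3!0!] = √(48/5)
  +(−1)^1/∏(1,1,0,3,0,0)! = -1/6  (running -1/6)
⟨..|..⟩ = √(48/5)·(-1/6) = -0.516398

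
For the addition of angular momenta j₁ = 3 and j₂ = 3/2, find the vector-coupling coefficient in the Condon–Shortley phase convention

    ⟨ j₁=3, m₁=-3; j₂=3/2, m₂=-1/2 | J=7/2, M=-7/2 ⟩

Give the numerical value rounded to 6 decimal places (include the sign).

-0.816497

√[8·1!5!2!/9! · 0!6!1!2!0!7!] = √(38400)
  +(−1)^1/∏(1,0,5,0,0,2)! = -1/240  (running -1/240)
⟨..|..⟩ = √(38400)·(-1/240) = -0.816497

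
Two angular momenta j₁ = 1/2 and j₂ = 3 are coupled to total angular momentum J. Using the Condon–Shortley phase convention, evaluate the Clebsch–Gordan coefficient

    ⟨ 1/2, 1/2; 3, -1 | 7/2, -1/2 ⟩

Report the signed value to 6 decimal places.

√[8·0!1!6!/8! · 1!0!2!4!3!4!] = √(6912/7)
  +(−1)^0/∏(0,0,0,2,1,4)! = 1/48  (running 1/48)
⟨..|..⟩ = √(6912/7)·(1/48) = +0.654654

+0.654654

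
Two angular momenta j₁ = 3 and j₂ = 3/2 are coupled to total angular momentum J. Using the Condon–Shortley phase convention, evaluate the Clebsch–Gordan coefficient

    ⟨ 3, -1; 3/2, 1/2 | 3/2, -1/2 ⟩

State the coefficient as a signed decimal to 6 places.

j₁+j₂−J=3  J+j₁−j₂=3  J−j₁+j₂=0  j₁+j₂+J+1=7
(j₁±m₁, j₂±m₂, J±M) = (2,4,2,1,1,2)
P² = 192/35
sum k=2..2:
  [2] +1/4 = 1/4
S = 1/4
C² = P²·S² = 12/35 ; C = +0.585540

+√(12/35) = +0.585540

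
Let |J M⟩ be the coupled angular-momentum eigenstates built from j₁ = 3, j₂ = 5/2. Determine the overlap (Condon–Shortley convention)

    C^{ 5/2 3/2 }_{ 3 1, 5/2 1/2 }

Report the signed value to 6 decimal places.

−√(1/35) ≈ -0.169031

√[6·3!3!2!/9! · 4!2!3!2!4!1!] = √(576/35)
  +(−1)^1/∏(1,2,1,2,2,0)! = -1/8  (running -1/8)
  +(−1)^2/∏(2,1,0,1,3,1)! = 1/12  (running -1/24)
⟨..|..⟩ = √(576/35)·(-1/24) = -0.169031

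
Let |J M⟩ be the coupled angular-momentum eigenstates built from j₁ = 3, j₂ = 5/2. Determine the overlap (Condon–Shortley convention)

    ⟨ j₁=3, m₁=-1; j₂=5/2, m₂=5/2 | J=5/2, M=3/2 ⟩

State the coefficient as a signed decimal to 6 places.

−√(2/7) ≈ -0.534522

j₁+j₂−J=3  J+j₁−j₂=3  J−j₁+j₂=2  j₁+j₂+J+1=9
(j₁±m₁, j₂±m₂, J±M) = (2,4,5,0,4,1)
P² = 1152/7
sum k=3..3:
  [3] −1/24 = -1/24
S = -1/24
C² = P²·S² = 2/7 ; C = -0.534522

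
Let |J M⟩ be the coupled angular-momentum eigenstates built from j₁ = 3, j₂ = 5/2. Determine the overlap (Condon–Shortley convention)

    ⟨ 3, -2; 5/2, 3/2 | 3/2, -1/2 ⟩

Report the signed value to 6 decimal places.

j₁+j₂−J=4  J+j₁−j₂=2  J−j₁+j₂=1  j₁+j₂+J+1=8
(j₁±m₁, j₂±m₂, J±M) = (1,5,4,1,1,2)
P² = 192/7
sum k=3..4:
  [3] −1/12 = -1/12
  [4] +1/24 = 1/24
S = -1/24
C² = P²·S² = 1/21 ; C = -0.218218

−√(1/21) = -0.218218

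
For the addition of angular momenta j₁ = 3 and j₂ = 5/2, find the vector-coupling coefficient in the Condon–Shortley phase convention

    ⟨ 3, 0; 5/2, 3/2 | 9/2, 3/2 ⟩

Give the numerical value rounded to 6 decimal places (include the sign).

−√(45/154) = -0.540562

√[10·1!5!4!/11! · 3!3!4!1!6!3!] = √(207360/77)
  +(−1)^0/∏(0,1,3,4,2,0)! = 1/288  (running 1/288)
  +(−1)^1/∏(1,0,2,3,3,1)! = -1/72  (running -1/96)
⟨..|..⟩ = √(207360/77)·(-1/96) = -0.540562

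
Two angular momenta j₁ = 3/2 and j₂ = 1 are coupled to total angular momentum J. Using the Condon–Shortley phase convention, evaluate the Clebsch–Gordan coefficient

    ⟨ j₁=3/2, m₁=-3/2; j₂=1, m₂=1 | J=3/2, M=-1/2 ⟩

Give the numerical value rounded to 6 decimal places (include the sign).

-0.632456  (= −√(2/5))

√[4·1!2!1!/5! · 0!3!2!0!1!2!] = √(8/5)
  +(−1)^1/∏(1,0,2,1,0,0)! = -1/2  (running -1/2)
⟨..|..⟩ = √(8/5)·(-1/2) = -0.632456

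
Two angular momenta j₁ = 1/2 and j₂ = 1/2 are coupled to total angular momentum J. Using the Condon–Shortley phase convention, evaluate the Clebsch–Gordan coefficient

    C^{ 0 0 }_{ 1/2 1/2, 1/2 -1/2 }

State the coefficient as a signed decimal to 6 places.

triangle: 1!·0!·0!/2! = 1/2
(j±m)!: 1!·0!·0!·1!·0!·0! = 1
prefactor² = (2J+1)·Δ·N² = 1/2
  k=0: +1/(0!·1!·0!·0!·0!·0!) = 1
Σ = 1  ⇒  CG² = 1/2·1² = 1/2
CG = +√(1/2) = +0.707107

+√(1/2) ≈ +0.707107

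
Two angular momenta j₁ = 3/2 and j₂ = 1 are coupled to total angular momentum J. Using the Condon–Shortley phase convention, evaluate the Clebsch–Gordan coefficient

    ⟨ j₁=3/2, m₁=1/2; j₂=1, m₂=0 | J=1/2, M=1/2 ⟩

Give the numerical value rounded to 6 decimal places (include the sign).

j₁+j₂−J=2  J+j₁−j₂=1  J−j₁+j₂=0  j₁+j₂+J+1=4
(j₁±m₁, j₂±m₂, J±M) = (2,1,1,1,1,0)
P² = 1/3
sum k=1..1:
  [1] −1/1 = -1
S = -1
C² = P²·S² = 1/3 ; C = -0.577350

-0.577350  (= −√(1/3))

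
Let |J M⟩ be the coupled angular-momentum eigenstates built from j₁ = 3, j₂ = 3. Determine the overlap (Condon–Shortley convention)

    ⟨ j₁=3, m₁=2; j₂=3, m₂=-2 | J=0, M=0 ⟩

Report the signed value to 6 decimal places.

-0.377964  (= −√(1/7))

triangle: 6!·0!·0!/7! = 720/5040
(j±m)!: 5!·1!·1!·5!·0!·0! = 14400
prefactor² = (2J+1)·Δ·N² = 14400/7
  k=1: −1/(1!·5!·0!·0!·0!·0!) = -1/120
Σ = -1/120  ⇒  CG² = 14400/7·(-1/120)² = 1/7
CG = −√(1/7) = -0.377964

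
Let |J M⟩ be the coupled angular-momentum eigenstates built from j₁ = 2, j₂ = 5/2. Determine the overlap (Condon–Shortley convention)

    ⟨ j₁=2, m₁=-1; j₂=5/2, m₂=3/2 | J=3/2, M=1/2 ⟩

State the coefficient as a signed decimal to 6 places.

j₁+j₂−J=3  J+j₁−j₂=1  J−j₁+j₂=2  j₁+j₂+J+1=7
(j₁±m₁, j₂±m₂, J±M) = (1,3,4,1,2,1)
P² = 96/35
sum k=2..3:
  [2] +1/4 = 1/4
  [3] −1/6 = -1/6
S = 1/12
C² = P²·S² = 2/105 ; C = +0.138013

+0.138013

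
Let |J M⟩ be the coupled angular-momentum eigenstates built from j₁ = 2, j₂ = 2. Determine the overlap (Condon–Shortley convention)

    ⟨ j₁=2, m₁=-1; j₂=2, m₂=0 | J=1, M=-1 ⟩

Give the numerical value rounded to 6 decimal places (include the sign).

j₁+j₂−J=3  J+j₁−j₂=1  J−j₁+j₂=1  j₁+j₂+J+1=6
(j₁±m₁, j₂±m₂, J±M) = (1,3,2,2,0,2)
P² = 6/5
sum k=2..2:
  [2] +1/2 = 1/2
S = 1/2
C² = P²·S² = 3/10 ; C = +0.547723

+√(3/10) = +0.547723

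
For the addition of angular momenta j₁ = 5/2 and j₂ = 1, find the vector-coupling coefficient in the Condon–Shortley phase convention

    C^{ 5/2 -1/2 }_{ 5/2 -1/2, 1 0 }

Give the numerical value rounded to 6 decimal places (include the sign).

-0.169031  (= −√(1/35))

triangle: 1!×4!×1!/7! = 24/5040
(j±m)!: 2!×3!×1!×1!×2!×3! = 144
prefactor² = (2J+1)×Δ×N² = 144/35
  k=0: +1/(0!×1!×3!×1!×1!×0!) = 1/6
  k=1: −1/(1!×0!×2!×0!×2!×1!) = -1/4
Σ = -1/12  ⇒  CG² = 144/35×(-1/12)² = 1/35
CG = −√(1/35) = -0.169031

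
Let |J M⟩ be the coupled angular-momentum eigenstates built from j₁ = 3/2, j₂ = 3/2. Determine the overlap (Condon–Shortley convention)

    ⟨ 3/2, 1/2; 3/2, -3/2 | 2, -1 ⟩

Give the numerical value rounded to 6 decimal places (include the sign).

+0.707107

j₁+j₂−J=1  J+j₁−j₂=2  J−j₁+j₂=2  j₁+j₂+J+1=6
(j₁±m₁, j₂±m₂, J±M) = (2,1,0,3,1,3)
P² = 2
sum k=0..0:
  [0] +1/2 = 1/2
S = 1/2
C² = P²·S² = 1/2 ; C = +0.707107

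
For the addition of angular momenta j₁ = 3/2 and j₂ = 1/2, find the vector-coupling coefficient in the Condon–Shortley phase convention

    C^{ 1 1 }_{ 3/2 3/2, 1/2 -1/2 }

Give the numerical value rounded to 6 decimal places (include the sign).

+√(3/4) = +0.866025

triangle: 1!×2!×0!/4! = 2/24
(j±m)!: 3!×0!×0!×1!×2!×0! = 12
prefactor² = (2J+1)×Δ×N² = 3
  k=0: +1/(0!×1!×0!×0!×2!×0!) = 1/2
Σ = 1/2  ⇒  CG² = 3×1/2² = 3/4
CG = +√(3/4) = +0.866025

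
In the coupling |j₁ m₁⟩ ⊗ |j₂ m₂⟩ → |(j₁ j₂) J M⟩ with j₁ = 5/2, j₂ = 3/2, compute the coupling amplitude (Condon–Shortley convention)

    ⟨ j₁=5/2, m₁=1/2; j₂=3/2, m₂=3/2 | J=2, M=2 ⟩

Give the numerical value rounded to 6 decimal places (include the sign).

+√(1/7) ≈ +0.377964

√[5·2!3!1!/7! · 3!2!3!0!4!0!] = √(144/7)
  +(−1)^2/∏(2,0,0,1,3,0)! = 1/12  (running 1/12)
⟨..|..⟩ = √(144/7)·(1/12) = +0.377964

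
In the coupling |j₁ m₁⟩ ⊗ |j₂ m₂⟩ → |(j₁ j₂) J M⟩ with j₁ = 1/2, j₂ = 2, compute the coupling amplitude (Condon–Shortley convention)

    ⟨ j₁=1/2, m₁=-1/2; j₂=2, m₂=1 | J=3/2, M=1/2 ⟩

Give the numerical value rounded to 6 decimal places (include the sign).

√[4·1!0!3!/5! · 0!1!3!1!2!1!] = √(12/5)
  +(−1)^1/∏(1,0,0,2,0,1)! = -1/2  (running -1/2)
⟨..|..⟩ = √(12/5)·(-1/2) = -0.774597

-0.774597  (= −√(3/5))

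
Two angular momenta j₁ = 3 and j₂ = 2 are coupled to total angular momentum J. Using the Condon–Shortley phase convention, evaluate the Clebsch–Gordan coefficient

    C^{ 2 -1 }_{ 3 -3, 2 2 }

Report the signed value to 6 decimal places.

√[5·3!3!1!/8! · 0!6!4!0!1!3!] = √(3240/7)
  +(−1)^3/∏(3,0,3,1,0,0)! = -1/36  (running -1/36)
⟨..|..⟩ = √(3240/7)·(-1/36) = -0.597614

-0.597614  (= −√(5/14))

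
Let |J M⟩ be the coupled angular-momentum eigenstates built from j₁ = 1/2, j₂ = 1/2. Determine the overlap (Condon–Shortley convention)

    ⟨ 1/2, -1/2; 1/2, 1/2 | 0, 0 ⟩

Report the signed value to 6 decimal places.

j₁+j₂−J=1  J+j₁−j₂=0  J−j₁+j₂=0  j₁+j₂+J+1=2
(j₁±m₁, j₂±m₂, J±M) = (0,1,1,0,0,0)
P² = 1/2
sum k=1..1:
  [1] −1/1 = -1
S = -1
C² = P²·S² = 1/2 ; C = -0.707107

−√(1/2) ≈ -0.707107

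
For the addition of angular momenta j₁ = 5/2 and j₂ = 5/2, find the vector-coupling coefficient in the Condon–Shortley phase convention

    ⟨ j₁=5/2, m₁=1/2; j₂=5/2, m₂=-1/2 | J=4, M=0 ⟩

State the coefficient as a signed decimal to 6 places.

+√(1/7) ≈ +0.377964

triangle: 1!*4!*4!/10! = 576/3628800
(j±m)!: 3!*2!*2!*3!*4!*4! = 82944
prefactor² = (2J+1)*Δ*N² = 20736/175
  k=0: +1/(0!*1!*2!*2!*2!*2!) = 1/16
  k=1: −1/(1!*0!*1!*1!*3!*3!) = -1/36
Σ = 5/144  ⇒  CG² = 20736/175*5/144² = 1/7
CG = +√(1/7) = +0.377964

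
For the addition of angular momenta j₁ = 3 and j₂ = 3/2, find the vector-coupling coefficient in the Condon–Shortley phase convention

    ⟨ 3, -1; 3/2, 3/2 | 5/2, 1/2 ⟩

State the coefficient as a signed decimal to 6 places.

+√(27/70) ≈ +0.621059

√[6·2!4!1!/8! · 2!4!3!0!3!2!] = √(864/35)
  +(−1)^2/∏(2,0,2,1,2,0)! = 1/8  (running 1/8)
⟨..|..⟩ = √(864/35)·(1/8) = +0.621059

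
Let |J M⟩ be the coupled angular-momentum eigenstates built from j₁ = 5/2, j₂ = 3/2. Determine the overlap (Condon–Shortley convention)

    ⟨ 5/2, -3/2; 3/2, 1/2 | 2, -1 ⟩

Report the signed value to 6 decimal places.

triangle: 2!*3!*1!/7! = 12/5040
(j±m)!: 1!*4!*2!*1!*1!*3! = 288
prefactor² = (2J+1)*Δ*N² = 24/7
  k=1: −1/(1!*1!*3!*1!*0!*0!) = -1/6
  k=2: +1/(2!*0!*2!*0!*1!*1!) = 1/4
Σ = 1/12  ⇒  CG² = 24/7*1/12² = 1/42
CG = +√(1/42) = +0.154303

+√(1/42) ≈ +0.154303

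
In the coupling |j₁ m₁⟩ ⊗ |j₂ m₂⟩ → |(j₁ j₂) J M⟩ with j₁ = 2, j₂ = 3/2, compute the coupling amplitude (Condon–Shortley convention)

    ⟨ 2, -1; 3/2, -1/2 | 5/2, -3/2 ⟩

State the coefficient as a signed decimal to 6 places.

−√(1/35) ≈ -0.169031

j₁+j₂−J=1  J+j₁−j₂=3  J−j₁+j₂=2  j₁+j₂+J+1=7
(j₁±m₁, j₂±m₂, J±M) = (1,3,1,2,1,4)
P² = 144/35
sum k=0..1:
  [0] +1/6 = 1/6
  [1] −1/4 = -1/4
S = -1/12
C² = P²·S² = 1/35 ; C = -0.169031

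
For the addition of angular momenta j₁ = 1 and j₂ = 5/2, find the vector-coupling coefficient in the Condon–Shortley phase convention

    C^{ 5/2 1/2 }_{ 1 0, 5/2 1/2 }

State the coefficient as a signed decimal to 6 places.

triangle: 1!×1!×4!/7! = 24/5040
(j±m)!: 1!×1!×3!×2!×3!×2! = 144
prefactor² = (2J+1)×Δ×N² = 144/35
  k=0: +1/(0!×1!×1!×3!×0!×1!) = 1/6
  k=1: −1/(1!×0!×0!×2!×1!×2!) = -1/4
Σ = -1/12  ⇒  CG² = 144/35×(-1/12)² = 1/35
CG = −√(1/35) = -0.169031

−√(1/35) ≈ -0.169031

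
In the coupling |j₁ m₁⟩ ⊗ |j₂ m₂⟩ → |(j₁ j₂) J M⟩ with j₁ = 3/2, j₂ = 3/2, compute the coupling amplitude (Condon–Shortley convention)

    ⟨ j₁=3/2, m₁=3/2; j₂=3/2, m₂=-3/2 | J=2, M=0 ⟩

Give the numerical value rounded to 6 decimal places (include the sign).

+0.500000  (= +√(1/4))

√[5·1!2!2!/6! · 3!0!0!3!2!2!] = √(4)
  +(−1)^0/∏(0,1,0,0,2,2)! = 1/4  (running 1/4)
⟨..|..⟩ = √(4)·(1/4) = +0.500000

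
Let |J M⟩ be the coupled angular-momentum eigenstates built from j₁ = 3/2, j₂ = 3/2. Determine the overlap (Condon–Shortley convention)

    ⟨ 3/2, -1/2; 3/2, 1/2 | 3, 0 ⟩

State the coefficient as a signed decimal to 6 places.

+0.670820

triangle: 0!*3!*3!/7! = 36/5040
(j±m)!: 1!*2!*2!*1!*3!*3! = 144
prefactor² = (2J+1)*Δ*N² = 36/5
  k=0: +1/(0!*0!*2!*2!*1!*1!) = 1/4
Σ = 1/4  ⇒  CG² = 36/5*1/4² = 9/20
CG = +√(9/20) = +0.670820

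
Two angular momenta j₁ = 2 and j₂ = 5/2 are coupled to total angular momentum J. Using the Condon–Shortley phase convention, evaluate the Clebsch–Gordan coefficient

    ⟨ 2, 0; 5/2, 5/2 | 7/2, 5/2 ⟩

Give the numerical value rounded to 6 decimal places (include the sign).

√[8·1!3!4!/9! · 2!2!5!0!6!1!] = √(7680/7)
  +(−1)^1/∏(1,0,1,4,2,0)! = -1/48  (running -1/48)
⟨..|..⟩ = √(7680/7)·(-1/48) = -0.690066

-0.690066  (= −√(10/21))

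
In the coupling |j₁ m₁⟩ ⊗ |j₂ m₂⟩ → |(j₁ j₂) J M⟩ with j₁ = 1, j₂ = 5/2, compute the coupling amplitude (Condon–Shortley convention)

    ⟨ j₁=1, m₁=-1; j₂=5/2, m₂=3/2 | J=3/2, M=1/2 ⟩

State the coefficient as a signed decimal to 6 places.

√[4·2!0!3!/6! · 0!2!4!1!2!1!] = √(32/5)
  +(−1)^2/∏(2,0,0,2,0,1)! = 1/4  (running 1/4)
⟨..|..⟩ = √(32/5)·(1/4) = +0.632456

+0.632456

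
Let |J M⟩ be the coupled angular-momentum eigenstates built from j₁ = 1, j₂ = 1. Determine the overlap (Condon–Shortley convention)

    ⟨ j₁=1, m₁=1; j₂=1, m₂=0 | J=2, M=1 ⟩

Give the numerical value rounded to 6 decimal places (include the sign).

triangle: 0!×2!×2!/5! = 4/120
(j±m)!: 2!×0!×1!×1!×3!×1! = 12
prefactor² = (2J+1)×Δ×N² = 2
  k=0: +1/(0!×0!×0!×1!×2!×1!) = 1/2
Σ = 1/2  ⇒  CG² = 2×1/2² = 1/2
CG = +√(1/2) = +0.707107

+0.707107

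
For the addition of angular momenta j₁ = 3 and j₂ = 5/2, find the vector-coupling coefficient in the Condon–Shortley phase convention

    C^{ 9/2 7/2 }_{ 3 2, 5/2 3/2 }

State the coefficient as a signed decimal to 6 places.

+√(1/99) ≈ +0.100504

triangle: 1!·5!·4!/11! = 2880/39916800
(j±m)!: 5!·1!·4!·1!·8!·1! = 116121600
prefactor² = (2J+1)·Δ·N² = 921600/11
  k=0: +1/(0!·1!·1!·4!·4!·0!) = 1/576
  k=1: −1/(1!·0!·0!·3!·5!·1!) = -1/720
Σ = 1/2880  ⇒  CG² = 921600/11·1/2880² = 1/99
CG = +√(1/99) = +0.100504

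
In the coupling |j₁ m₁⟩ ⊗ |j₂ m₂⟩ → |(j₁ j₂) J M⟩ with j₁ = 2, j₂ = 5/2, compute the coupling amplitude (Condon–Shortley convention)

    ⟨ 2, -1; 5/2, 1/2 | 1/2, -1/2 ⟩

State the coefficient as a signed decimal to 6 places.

√[2·4!0!1!/6! · 1!3!3!2!0!1!] = √(24/5)
  +(−1)^3/∏(3,1,0,0,0,1)! = -1/6  (running -1/6)
⟨..|..⟩ = √(24/5)·(-1/6) = -0.365148

-0.365148  (= −√(2/15))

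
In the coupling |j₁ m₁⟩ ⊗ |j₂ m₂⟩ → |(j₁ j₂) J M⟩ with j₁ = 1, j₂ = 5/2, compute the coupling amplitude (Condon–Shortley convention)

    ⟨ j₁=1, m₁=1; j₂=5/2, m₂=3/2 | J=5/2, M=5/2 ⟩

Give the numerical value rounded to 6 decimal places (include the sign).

+0.534522

triangle: 1!*1!*4!/7! = 24/5040
(j±m)!: 2!*0!*4!*1!*5!*0! = 5760
prefactor² = (2J+1)*Δ*N² = 1152/7
  k=0: +1/(0!*1!*0!*4!*1!*0!) = 1/24
Σ = 1/24  ⇒  CG² = 1152/7*1/24² = 2/7
CG = +√(2/7) = +0.534522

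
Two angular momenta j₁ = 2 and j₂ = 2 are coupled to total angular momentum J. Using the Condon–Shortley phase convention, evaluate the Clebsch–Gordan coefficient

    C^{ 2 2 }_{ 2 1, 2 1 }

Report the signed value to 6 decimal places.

-0.654654  (= −√(3/7))

triangle: 2!×2!×2!/7! = 8/5040
(j±m)!: 3!×1!×3!×1!×4!×0! = 864
prefactor² = (2J+1)×Δ×N² = 48/7
  k=1: −1/(1!×1!×0!×2!×2!×0!) = -1/4
Σ = -1/4  ⇒  CG² = 48/7×(-1/4)² = 3/7
CG = −√(3/7) = -0.654654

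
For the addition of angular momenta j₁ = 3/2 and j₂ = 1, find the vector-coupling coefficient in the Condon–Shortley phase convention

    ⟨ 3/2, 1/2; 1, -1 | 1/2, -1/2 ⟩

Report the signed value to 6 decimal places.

+√(1/6) = +0.408248

triangle: 2!·1!·0!/4! = 2/24
(j±m)!: 2!·1!·0!·2!·0!·1! = 4
prefactor² = (2J+1)·Δ·N² = 2/3
  k=0: +1/(0!·2!·1!·0!·0!·0!) = 1/2
Σ = 1/2  ⇒  CG² = 2/3·1/2² = 1/6
CG = +√(1/6) = +0.408248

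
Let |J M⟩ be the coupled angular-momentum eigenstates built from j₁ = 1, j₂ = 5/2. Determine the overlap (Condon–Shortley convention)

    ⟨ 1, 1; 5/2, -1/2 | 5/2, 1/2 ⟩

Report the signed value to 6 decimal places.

triangle: 1!×1!×4!/7! = 24/5040
(j±m)!: 2!×0!×2!×3!×3!×2! = 288
prefactor² = (2J+1)×Δ×N² = 288/35
  k=0: +1/(0!×1!×0!×2!×1!×2!) = 1/4
Σ = 1/4  ⇒  CG² = 288/35×1/4² = 18/35
CG = +√(18/35) = +0.717137

+√(18/35) ≈ +0.717137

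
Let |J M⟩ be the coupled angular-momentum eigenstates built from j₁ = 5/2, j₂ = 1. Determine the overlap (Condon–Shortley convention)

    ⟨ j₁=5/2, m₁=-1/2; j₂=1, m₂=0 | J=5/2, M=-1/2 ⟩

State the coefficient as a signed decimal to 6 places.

triangle: 1!×4!×1!/7! = 24/5040
(j±m)!: 2!×3!×1!×1!×2!×3! = 144
prefactor² = (2J+1)×Δ×N² = 144/35
  k=0: +1/(0!×1!×3!×1!×1!×0!) = 1/6
  k=1: −1/(1!×0!×2!×0!×2!×1!) = -1/4
Σ = -1/12  ⇒  CG² = 144/35×(-1/12)² = 1/35
CG = −√(1/35) = -0.169031

-0.169031  (= −√(1/35))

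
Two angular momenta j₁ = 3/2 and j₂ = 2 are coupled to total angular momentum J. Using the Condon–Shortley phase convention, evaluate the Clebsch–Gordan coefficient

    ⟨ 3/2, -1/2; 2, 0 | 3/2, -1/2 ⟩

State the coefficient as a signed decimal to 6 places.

√[4·2!1!2!/6! · 1!2!2!2!1!2!] = √(16/45)
  +(−1)^1/∏(1,1,1,1,0,1)! = -1  (running -1)
  +(−1)^2/∏(2,0,0,0,1,2)! = 1/4  (running -3/4)
⟨..|..⟩ = √(16/45)·(-3/4) = -0.447214

-0.447214  (= −√(1/5))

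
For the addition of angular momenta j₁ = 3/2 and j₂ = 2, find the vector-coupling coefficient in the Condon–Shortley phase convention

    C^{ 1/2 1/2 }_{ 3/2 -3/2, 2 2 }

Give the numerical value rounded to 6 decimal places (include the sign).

triangle: 3!×0!×1!/5! = 6/120
(j±m)!: 0!×3!×4!×0!×1!×0! = 144
prefactor² = (2J+1)×Δ×N² = 72/5
  k=3: −1/(3!×0!×0!×1!×0!×0!) = -1/6
Σ = -1/6  ⇒  CG² = 72/5×(-1/6)² = 2/5
CG = −√(2/5) = -0.632456

-0.632456  (= −√(2/5))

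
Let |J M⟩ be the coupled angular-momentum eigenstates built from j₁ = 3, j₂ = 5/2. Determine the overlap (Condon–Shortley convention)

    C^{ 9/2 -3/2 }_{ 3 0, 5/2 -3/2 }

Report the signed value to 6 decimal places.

triangle: 1!×5!×4!/11! = 2880/39916800
(j±m)!: 3!×3!×1!×4!×3!×6! = 3732480
prefactor² = (2J+1)×Δ×N² = 207360/77
  k=0: +1/(0!×1!×3!×1!×2!×3!) = 1/72
  k=1: −1/(1!×0!×2!×0!×3!×4!) = -1/288
Σ = 1/96  ⇒  CG² = 207360/77×1/96² = 45/154
CG = +√(45/154) = +0.540562

+0.540562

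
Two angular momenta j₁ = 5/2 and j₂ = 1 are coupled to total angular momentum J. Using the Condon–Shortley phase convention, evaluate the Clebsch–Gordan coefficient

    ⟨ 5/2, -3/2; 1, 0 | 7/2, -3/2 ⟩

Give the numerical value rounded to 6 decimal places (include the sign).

+√(10/21) ≈ +0.690066

j₁+j₂−J=0  J+j₁−j₂=5  J−j₁+j₂=2  j₁+j₂+J+1=8
(j₁±m₁, j₂±m₂, J±M) = (1,4,1,1,2,5)
P² = 1920/7
sum k=0..0:
  [0] +1/24 = 1/24
S = 1/24
C² = P²·S² = 10/21 ; C = +0.690066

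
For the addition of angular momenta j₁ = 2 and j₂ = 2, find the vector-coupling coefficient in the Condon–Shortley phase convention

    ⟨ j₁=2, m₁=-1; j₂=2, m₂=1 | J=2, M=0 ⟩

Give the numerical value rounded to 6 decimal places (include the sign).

+0.267261  (= +√(1/14))

triangle: 2!·2!·2!/7! = 8/5040
(j±m)!: 1!·3!·3!·1!·2!·2! = 144
prefactor² = (2J+1)·Δ·N² = 8/7
  k=1: −1/(1!·1!·2!·2!·0!·0!) = -1/4
  k=2: +1/(2!·0!·1!·1!·1!·1!) = 1/2
Σ = 1/4  ⇒  CG² = 8/7·1/4² = 1/14
CG = +√(1/14) = +0.267261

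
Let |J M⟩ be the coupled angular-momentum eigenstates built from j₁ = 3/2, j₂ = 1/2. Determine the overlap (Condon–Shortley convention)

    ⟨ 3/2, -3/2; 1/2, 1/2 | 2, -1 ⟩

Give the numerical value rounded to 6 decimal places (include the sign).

j₁+j₂−J=0  J+j₁−j₂=3  J−j₁+j₂=1  j₁+j₂+J+1=5
(j₁±m₁, j₂±m₂, J±M) = (0,3,1,0,1,3)
P² = 9
sum k=0..0:
  [0] +1/6 = 1/6
S = 1/6
C² = P²·S² = 1/4 ; C = +0.500000

+0.500000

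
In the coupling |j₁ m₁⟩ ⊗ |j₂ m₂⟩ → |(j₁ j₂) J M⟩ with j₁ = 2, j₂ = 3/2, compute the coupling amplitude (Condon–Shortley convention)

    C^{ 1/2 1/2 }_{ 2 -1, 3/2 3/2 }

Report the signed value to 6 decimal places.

−√(1/10) = -0.316228

√[2·3!1!0!/5! · 1!3!3!0!1!0!] = √(18/5)
  +(−1)^3/∏(3,0,0,0,1,0)! = -1/6  (running -1/6)
⟨..|..⟩ = √(18/5)·(-1/6) = -0.316228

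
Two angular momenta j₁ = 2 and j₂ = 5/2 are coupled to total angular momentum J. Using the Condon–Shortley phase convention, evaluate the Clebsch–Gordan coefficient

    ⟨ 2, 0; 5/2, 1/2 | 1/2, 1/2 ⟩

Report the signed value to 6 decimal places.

j₁+j₂−J=4  J+j₁−j₂=0  J−j₁+j₂=1  j₁+j₂+J+1=6
(j₁±m₁, j₂±m₂, J±M) = (2,2,3,2,1,0)
P² = 16/5
sum k=2..2:
  [2] +1/4 = 1/4
S = 1/4
C² = P²·S² = 1/5 ; C = +0.447214

+0.447214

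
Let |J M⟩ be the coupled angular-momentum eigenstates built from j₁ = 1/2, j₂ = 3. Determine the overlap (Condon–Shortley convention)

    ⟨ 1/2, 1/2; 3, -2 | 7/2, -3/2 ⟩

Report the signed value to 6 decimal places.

j₁+j₂−J=0  J+j₁−j₂=1  J−j₁+j₂=6  j₁+j₂+J+1=8
(j₁±m₁, j₂±m₂, J±M) = (1,0,1,5,2,5)
P² = 28800/7
sum k=0..0:
  [0] +1/120 = 1/120
S = 1/120
C² = P²·S² = 2/7 ; C = +0.534522

+√(2/7) ≈ +0.534522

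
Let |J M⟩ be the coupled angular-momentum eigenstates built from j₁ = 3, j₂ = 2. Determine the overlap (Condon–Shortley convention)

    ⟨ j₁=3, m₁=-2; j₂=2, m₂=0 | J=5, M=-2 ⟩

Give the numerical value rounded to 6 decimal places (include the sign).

√[11·0!6!4!/11! · 1!5!2!2!3!7!] = √(69120)
  +(−1)^0/∏(0,0,5,2,1,2)! = 1/480  (running 1/480)
⟨..|..⟩ = √(69120)·(1/480) = +0.547723

+√(3/10) ≈ +0.547723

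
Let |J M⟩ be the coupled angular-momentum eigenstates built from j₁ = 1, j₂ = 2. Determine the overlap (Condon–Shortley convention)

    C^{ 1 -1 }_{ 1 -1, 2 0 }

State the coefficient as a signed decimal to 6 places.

+√(1/10) = +0.316228

triangle: 2!·0!·2!/5! = 4/120
(j±m)!: 0!·2!·2!·2!·0!·2! = 16
prefactor² = (2J+1)·Δ·N² = 8/5
  k=2: +1/(2!·0!·0!·0!·0!·2!) = 1/4
Σ = 1/4  ⇒  CG² = 8/5·1/4² = 1/10
CG = +√(1/10) = +0.316228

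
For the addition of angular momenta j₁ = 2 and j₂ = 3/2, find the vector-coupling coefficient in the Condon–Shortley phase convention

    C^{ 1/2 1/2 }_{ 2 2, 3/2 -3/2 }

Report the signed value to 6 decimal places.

√[2·3!1!0!/5! · 4!0!0!3!1!0!] = √(72/5)
  +(−1)^0/∏(0,3,0,0,1,0)! = 1/6  (running 1/6)
⟨..|..⟩ = √(72/5)·(1/6) = +0.632456

+√(2/5) ≈ +0.632456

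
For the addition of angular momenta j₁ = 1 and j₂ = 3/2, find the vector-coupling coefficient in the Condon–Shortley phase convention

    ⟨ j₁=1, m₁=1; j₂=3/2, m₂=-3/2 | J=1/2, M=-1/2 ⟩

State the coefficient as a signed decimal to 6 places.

+0.707107

j₁+j₂−J=2  J+j₁−j₂=0  J−j₁+j₂=1  j₁+j₂+J+1=4
(j₁±m₁, j₂±m₂, J±M) = (2,0,0,3,0,1)
P² = 2
sum k=0..0:
  [0] +1/2 = 1/2
S = 1/2
C² = P²·S² = 1/2 ; C = +0.707107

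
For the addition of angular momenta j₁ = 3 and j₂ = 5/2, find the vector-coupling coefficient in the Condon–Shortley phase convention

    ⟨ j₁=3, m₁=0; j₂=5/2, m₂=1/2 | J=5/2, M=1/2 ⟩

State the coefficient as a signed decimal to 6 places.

triangle: 3!·3!·2!/9! = 72/362880
(j±m)!: 3!·3!·3!·2!·3!·2! = 5184
prefactor² = (2J+1)·Δ·N² = 216/35
  k=1: −1/(1!·2!·2!·2!·1!·0!) = -1/8
  k=2: +1/(2!·1!·1!·1!·2!·1!) = 1/4
  k=3: −1/(3!·0!·0!·0!·3!·2!) = -1/72
Σ = 1/9  ⇒  CG² = 216/35·1/9² = 8/105
CG = +√(8/105) = +0.276026

+0.276026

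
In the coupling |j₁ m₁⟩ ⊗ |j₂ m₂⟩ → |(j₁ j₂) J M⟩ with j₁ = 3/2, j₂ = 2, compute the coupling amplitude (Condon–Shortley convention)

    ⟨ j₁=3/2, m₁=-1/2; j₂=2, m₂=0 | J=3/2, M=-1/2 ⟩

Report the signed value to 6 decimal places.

√[4·2!1!2!/6! · 1!2!2!2!1!2!] = √(16/45)
  +(−1)^1/∏(1,1,1,1,0,1)! = -1  (running -1)
  +(−1)^2/∏(2,0,0,0,1,2)! = 1/4  (running -3/4)
⟨..|..⟩ = √(16/45)·(-3/4) = -0.447214

−√(1/5) ≈ -0.447214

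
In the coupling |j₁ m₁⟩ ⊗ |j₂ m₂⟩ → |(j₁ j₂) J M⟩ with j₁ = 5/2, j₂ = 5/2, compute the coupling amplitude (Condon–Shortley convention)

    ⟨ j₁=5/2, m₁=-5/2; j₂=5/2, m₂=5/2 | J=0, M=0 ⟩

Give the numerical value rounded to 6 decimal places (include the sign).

-0.408248

√[1·5!0!0!/6! · 0!5!5!0!0!0!] = √(2400)
  +(−1)^5/∏(5,0,0,0,0,0)! = -1/120  (running -1/120)
⟨..|..⟩ = √(2400)·(-1/120) = -0.408248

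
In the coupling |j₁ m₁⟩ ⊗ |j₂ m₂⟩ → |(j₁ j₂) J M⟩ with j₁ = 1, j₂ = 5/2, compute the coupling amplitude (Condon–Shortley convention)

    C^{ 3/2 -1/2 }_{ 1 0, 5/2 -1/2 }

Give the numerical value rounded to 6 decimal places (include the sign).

triangle: 2!×0!×3!/6! = 12/720
(j±m)!: 1!×1!×2!×3!×1!×2! = 24
prefactor² = (2J+1)×Δ×N² = 8/5
  k=1: −1/(1!×1!×0!×1!×0!×2!) = -1/2
Σ = -1/2  ⇒  CG² = 8/5×(-1/2)² = 2/5
CG = −√(2/5) = -0.632456

−√(2/5) ≈ -0.632456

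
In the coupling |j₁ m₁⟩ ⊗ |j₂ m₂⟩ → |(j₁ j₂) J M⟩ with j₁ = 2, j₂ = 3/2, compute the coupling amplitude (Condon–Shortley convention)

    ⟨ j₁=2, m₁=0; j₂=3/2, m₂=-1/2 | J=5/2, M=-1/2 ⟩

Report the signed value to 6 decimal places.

+0.292770

j₁+j₂−J=1  J+j₁−j₂=3  J−j₁+j₂=2  j₁+j₂+J+1=7
(j₁±m₁, j₂±m₂, J±M) = (2,2,1,2,2,3)
P² = 48/35
sum k=0..1:
  [0] +1/2 = 1/2
  [1] −1/4 = -1/4
S = 1/4
C² = P²·S² = 3/35 ; C = +0.292770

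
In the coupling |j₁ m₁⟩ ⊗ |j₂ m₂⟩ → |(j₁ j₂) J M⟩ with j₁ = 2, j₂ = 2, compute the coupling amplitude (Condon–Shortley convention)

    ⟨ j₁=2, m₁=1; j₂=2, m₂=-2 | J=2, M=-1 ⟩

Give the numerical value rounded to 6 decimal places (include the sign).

+√(3/7) = +0.654654

triangle: 2!×2!×2!/7! = 8/5040
(j±m)!: 3!×1!×0!×4!×1!×3! = 864
prefactor² = (2J+1)×Δ×N² = 48/7
  k=0: +1/(0!×2!×1!×0!×1!×2!) = 1/4
Σ = 1/4  ⇒  CG² = 48/7×1/4² = 3/7
CG = +√(3/7) = +0.654654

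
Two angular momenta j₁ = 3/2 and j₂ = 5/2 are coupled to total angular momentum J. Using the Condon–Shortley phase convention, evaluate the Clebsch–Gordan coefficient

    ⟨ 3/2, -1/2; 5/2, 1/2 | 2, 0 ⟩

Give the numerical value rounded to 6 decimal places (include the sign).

−√(1/14) = -0.267261

j₁+j₂−J=2  J+j₁−j₂=1  J−j₁+j₂=3  j₁+j₂+J+1=7
(j₁±m₁, j₂±m₂, J±M) = (1,2,3,2,2,2)
P² = 8/7
sum k=1..2:
  [1] −1/2 = -1/2
  [2] +1/4 = 1/4
S = -1/4
C² = P²·S² = 1/14 ; C = -0.267261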